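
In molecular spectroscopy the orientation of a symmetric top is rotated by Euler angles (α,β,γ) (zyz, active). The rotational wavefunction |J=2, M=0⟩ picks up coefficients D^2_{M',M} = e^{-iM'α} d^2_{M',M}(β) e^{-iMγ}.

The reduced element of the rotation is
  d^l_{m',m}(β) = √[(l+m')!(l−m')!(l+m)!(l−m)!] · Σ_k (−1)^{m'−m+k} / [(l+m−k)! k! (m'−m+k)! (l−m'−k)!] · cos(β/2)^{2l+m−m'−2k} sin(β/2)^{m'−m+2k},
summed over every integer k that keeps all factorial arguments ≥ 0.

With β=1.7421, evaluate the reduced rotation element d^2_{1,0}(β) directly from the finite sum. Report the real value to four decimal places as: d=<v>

d^2_{1,0}(β=1.7421) via the finite sum:
With c≡cos(β/2)=0.644024 and s≡sin(β/2)=0.765006, N=[6·1·2·2]^{1/2}=4.898979
k∈{0,1} keeps every argument non-negative
  k=0: (−1)^1·4.8990/(2)·0.6440^3·0.7650^1 = -0.500548
  k=1: (−1)^2·4.8990/(2)·0.6440^1·0.7650^3 = +0.706271
d^2_{1,0}(1.7421) = -0.500548 +0.706271 = +0.205723

d=0.2057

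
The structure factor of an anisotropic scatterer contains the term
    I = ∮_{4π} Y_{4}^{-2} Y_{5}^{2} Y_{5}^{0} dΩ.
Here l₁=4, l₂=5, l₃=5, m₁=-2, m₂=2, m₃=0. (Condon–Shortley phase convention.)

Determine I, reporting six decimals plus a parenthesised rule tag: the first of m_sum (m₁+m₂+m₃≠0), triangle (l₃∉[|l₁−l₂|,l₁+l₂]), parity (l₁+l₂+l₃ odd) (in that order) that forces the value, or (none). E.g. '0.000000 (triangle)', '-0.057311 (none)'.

-0.099440 (none)

m-sum 0 ✓  L=14 even ✓  1≤5≤9 ✓
Π(2lᵢ+1) = 9×11×11 = 1089
triangle coeff Δ(4,5,5) = 1/3153150
Σ_t [0,4]: t=0:+1/69120 t=1:−1/1728 t=2:+1/576 t=3:−1/1728 t=4:+1/69120 = 7/11520
(3j)²=2/143 [(4 5 5; 0 0 0)], sign=-1
Σ_t [2,4]: t=2:+1/11520 t=3:−1/1728 t=4:+1/3456 = -7/34560
(3j)²=7/858 [(4 5 5; -2 2 0)], sign=+1
⇒ 4πI² = 21/169
I = (-1)√(21/169/(4π)) = -0.09944006
No selection rule forces the value: the integral is nonzero (none).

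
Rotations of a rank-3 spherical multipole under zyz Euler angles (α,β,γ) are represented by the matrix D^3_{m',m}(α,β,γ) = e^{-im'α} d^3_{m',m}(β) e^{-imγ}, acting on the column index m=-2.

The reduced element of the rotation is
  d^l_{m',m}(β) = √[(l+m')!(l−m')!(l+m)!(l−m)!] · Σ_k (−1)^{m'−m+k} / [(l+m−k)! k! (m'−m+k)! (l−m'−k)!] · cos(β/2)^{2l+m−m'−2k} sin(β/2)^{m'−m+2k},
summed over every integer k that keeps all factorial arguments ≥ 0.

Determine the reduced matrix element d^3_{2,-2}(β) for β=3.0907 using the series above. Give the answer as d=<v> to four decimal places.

d^3_{2,-2}(β=3.0907) via the finite sum:
c=cos(3.090700/2)=0.025444, s=sin(3.090700/2)=0.999676; N=√[120·1·1·120]=120.000000
Admissible k: 0..1 (factorial args all ≥0)
  k=0: (−1)^4·120.0000/(24)·0.0254^2·0.9997^4 = +0.003233
  k=1: (−1)^5·120.0000/(120)·0.0254^0·0.9997^6 = -0.998059
d^3_{2,-2}(3.0907) = +0.003233 -0.998059 = -0.994826

d=-0.9948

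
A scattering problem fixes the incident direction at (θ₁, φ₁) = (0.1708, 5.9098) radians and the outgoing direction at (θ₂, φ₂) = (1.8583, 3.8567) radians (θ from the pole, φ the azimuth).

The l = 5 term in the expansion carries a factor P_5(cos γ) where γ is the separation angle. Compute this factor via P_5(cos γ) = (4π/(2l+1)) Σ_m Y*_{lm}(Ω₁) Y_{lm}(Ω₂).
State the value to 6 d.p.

Addition theorem: P_5(cos γ) = (4π/11) Σ_m Y*_{lm}(Ω₁) Y_{lm}(Ω₂), m = −5…5:
  term(m=-5) = (-0.000017, -0.000018)   from Y*(Ω₁)=(-0.000019, -0.000063), Y(Ω₂)=(0.341499, -0.158252)
  term(m=-4) = (0.000149, -0.000398)   from Y*(Ω₁)=(0.000093, -0.001204), Y(Ω₂)=(0.338128, 0.097656)
  term(m=-3) = (-0.001100, 0.000137)   from Y*(Ω₁)=(0.005727, -0.011836), Y(Ω₂)=(-0.045815, -0.070770)
  term(m=-2) = (-0.017637, -0.025441)   from Y*(Ω₁)=(0.067750, -0.062709), Y(Ω₂)=(0.046986, -0.332019)
  term(m=-1) = (-0.000564, 0.001077)   from Y*(Ω₁)=(0.365387, -0.143145), Y(Ω₂)=(-0.002339, 0.002031)
  term(m=+0) = (-0.240492, 0.000000)   from Y*(Ω₁)=(0.741595, -0.000000), Y(Ω₂)=(-0.324291, 0.000000)
  term(m=+1) = (-0.000564, -0.001077)   from Y*(Ω₁)=(-0.365387, -0.143145), Y(Ω₂)=(0.002339, 0.002031)
  term(m=+2) = (-0.017637, 0.025441)   from Y*(Ω₁)=(0.067750, 0.062709), Y(Ω₂)=(0.046986, 0.332019)
  term(m=+3) = (-0.001100, -0.000137)   from Y*(Ω₁)=(-0.005727, -0.011836), Y(Ω₂)=(0.045815, -0.070770)
  term(m=+4) = (0.000149, 0.000398)   from Y*(Ω₁)=(0.000093, 0.001204), Y(Ω₂)=(0.338128, -0.097656)
  term(m=+5) = (-0.000017, 0.000018)   from Y*(Ω₁)=(0.000019, -0.000063), Y(Ω₂)=(-0.341499, -0.158252)
Accumulated sum (-0.278829, 0.000000); after 4π/(2l+1) scaling, (-0.318534, 0.000000) ⇒ P_5 = -0.318534

-0.318534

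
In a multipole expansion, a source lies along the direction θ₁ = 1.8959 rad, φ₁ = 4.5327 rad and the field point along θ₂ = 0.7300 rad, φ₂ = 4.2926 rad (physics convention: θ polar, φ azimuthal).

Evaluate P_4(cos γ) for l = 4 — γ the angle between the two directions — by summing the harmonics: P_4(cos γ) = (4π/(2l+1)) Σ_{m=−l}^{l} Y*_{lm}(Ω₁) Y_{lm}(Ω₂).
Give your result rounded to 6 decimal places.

Term-by-term m-sum for l=4 (normalisation 4π/9 = 1.396263):
  term(m=-4) = (0.017901, 0.025591)   from Y*(Ω₁)=(0.268570, -0.234963), Y(Ω₂)=(-0.009465, 0.087007)
  term(m=-3) = (-0.070729, -0.062072)   from Y*(Ω₁)=(-0.174637, -0.291955), Y(Ω₂)=(0.263306, -0.084759)
  term(m=-2) = (-0.032709, -0.017037)   from Y*(Ω₁)=(0.080383, -0.030199), Y(Ω₂)=(-0.286804, -0.319697)
  term(m=-1) = (0.066296, 0.016231)   from Y*(Ω₁)=(-0.058499, -0.322046), Y(Ω₂)=(-0.084989, 0.190421)
  term(m=+0) = (-0.009741, 0.000000)   from Y*(Ω₁)=(0.032123, -0.000000), Y(Ω₂)=(-0.303245, 0.000000)
  term(m=+1) = (0.066296, -0.016231)   from Y*(Ω₁)=(0.058499, -0.322046), Y(Ω₂)=(0.084989, 0.190421)
  term(m=+2) = (-0.032709, 0.017037)   from Y*(Ω₁)=(0.080383, 0.030199), Y(Ω₂)=(-0.286804, 0.319697)
  term(m=+3) = (-0.070729, 0.062072)   from Y*(Ω₁)=(0.174637, -0.291955), Y(Ω₂)=(-0.263306, -0.084759)
  term(m=+4) = (0.017901, -0.025591)   from Y*(Ω₁)=(0.268570, 0.234963), Y(Ω₂)=(-0.009465, -0.087007)
Accumulated sum (-0.048222, 0.000000); after 4π/(2l+1) scaling, (-0.067330, 0.000000) ⇒ P_4 = -0.067330

-0.067330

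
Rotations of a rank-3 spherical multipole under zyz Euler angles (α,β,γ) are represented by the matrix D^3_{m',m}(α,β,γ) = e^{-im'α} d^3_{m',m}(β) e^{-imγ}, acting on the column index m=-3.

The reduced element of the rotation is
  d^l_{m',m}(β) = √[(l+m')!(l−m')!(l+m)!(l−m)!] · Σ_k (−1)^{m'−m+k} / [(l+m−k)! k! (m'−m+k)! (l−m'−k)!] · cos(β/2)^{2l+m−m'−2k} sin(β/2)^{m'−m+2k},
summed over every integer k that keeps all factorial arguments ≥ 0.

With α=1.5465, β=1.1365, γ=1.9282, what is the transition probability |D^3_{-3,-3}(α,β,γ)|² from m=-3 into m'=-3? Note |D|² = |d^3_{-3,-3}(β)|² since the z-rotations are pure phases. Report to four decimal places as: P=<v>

P=0.1285

D^3_{-3,-3}(1.5465,1.1365,1.9282) = e^{-i·-3·1.5465}·d^3_{-3,-3}(1.1365)·e^{-i·-3·1.9282}. Compute d first:
c=cos(1.136500/2)=0.842844, s=sin(1.136500/2)=0.538158; N=√[1·720·1·720]=720.000000
Admissible k: 0..0 (factorial args all ≥0)
  k=0: (−1)^0·720.0000/(720)·0.8428^6·0.5382^0 = +0.358495
d^3_{-3,-3}(1.1365) = +0.358495
|D^3_{-3,-3}|² = |d^3_{-3,-3}(β)|² = (+0.358495)² = 0.128519 (the z-rotation phases have unit modulus)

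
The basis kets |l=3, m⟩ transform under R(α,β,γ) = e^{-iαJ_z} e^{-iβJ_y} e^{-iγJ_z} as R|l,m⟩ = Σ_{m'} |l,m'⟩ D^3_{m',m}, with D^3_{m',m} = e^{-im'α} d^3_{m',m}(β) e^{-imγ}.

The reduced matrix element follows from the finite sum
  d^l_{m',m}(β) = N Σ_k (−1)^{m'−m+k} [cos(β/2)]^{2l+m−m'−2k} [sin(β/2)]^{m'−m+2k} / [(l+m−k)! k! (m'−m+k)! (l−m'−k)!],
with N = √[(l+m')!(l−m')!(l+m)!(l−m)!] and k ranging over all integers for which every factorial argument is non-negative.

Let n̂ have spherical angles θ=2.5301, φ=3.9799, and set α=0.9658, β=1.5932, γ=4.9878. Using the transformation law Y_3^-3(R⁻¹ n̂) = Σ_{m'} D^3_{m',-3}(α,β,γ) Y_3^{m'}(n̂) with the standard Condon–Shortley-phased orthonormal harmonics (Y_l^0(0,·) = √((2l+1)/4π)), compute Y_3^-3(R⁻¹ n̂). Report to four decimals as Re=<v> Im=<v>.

Need the full column D^3_{m',-3} for m'=−3..3 at α=0.9658, β=1.5932, γ=4.9878.
cos(β/2)=0.699142, sin(β/2)=0.714983
d^3_{-3,-3}: single k=0 term ⇒ +0.116786;  D = +0.064201-0.097556i
d^3_{-2,-3}: single k=0 term ⇒ -0.292548;  D = +0.109533+0.271269i
d^3_{-1,-3}: single k=0 term ⇒ +0.473040;  D = -0.461511-0.103802i
d^3_{0,-3}: single k=0 term ⇒ -0.558596;  D = +0.410783-0.378533i
d^3_{1,-3}: single k=0 term ⇒ +0.494720;  D = +0.068823+0.489909i
d^3_{2,-3}: single k=0 term ⇒ -0.319978;  D = -0.285941-0.143608i
d^3_{3,-3}: single k=0 term ⇒ +0.133590;  D = +0.117213-0.064090i
Y_3^{m'}(θ=2.5301,φ=3.9799) and Σ D·Y over m':
  (+0.0642-0.0976i)·(+0.0639+0.0463i)  (+0.1095+0.2713i)·(+0.0291+0.2742i)  (-0.4615-0.1038i)·(-0.2918+0.3245i)  (+0.4108-0.3785i)·(-0.1076+0.0000i)  (+0.0688+0.4899i)·(+0.2918+0.3245i)  (-0.2859-0.1436i)·(+0.0291-0.2742i)  (+0.1172-0.0641i)·(-0.0639+0.0463i)
Y_3^-3(R⁻¹ n̂) = -0.129531+0.205008i

Re=-0.1295 Im=0.2050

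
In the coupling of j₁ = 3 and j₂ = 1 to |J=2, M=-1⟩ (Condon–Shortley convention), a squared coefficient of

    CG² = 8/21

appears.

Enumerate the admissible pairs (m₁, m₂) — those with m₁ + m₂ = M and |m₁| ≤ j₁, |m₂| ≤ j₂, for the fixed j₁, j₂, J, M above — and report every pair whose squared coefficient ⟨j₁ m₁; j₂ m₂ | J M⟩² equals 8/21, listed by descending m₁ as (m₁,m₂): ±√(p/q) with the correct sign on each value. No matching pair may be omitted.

Admissible pairs with m₁+m₂ = M = -1: (-2,1), (-1,0), (0,-1)
  (m₁,m₂)=(0,-1): CG² = 1/7, CG = +√(1/7)
  (m₁,m₂)=(-1,0): CG² = 8/21, CG = −√(8/21)   ← matches the target
  (m₁,m₂)=(-2,1): CG² = 10/21, CG = +√(10/21)
Pairs with CG² = 8/21: (-1,0): −√(8/21)

(-1,0): −√(8/21)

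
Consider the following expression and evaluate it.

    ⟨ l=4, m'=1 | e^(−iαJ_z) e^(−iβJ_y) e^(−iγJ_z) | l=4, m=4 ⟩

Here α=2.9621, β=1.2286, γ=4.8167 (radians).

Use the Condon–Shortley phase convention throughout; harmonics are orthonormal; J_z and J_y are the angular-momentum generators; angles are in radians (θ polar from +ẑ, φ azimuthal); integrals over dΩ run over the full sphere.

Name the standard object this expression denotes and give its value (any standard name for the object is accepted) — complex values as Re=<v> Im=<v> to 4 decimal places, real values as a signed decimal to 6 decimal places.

Wigner D-matrix element, Re=-0.5075 Im=0.1230

This is a Wigner D-matrix element — the rotation-matrix element ⟨l m'| R(α,β,γ) |l m⟩ in the angular-momentum basis.
First d^4_{1,4}(β=1.2286), then the phase factors e^{-i(1)α} and e^{-i(4)γ}:
c=cos(1.228600/2)=0.817177, s=sin(1.228600/2)=0.576387; N=√[120·6·40320·1]=5387.986637
The bounds max(0,m−m')=3 and min(l+m,l−m')=3 give 1 term
  k=3: (−1)^0·5387.9866/(720)·0.8172^5·0.5764^3 = +0.522176
d^4_{1,4}(1.2286) = +0.522176
Attach z-rotation phases: D = e^{-i(1)(2.9621)}·(+0.522176)·e^{-i(4)(4.8167)} = -0.507487+0.122982i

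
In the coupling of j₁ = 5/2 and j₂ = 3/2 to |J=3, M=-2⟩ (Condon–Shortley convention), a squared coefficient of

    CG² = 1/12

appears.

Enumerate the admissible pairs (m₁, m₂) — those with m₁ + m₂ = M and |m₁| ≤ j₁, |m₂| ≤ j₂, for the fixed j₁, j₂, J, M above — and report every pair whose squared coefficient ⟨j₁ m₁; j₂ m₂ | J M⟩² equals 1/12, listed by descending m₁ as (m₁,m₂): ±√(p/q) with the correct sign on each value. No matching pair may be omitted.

(-3/2,-1/2): −√(1/12)

Admissible pairs with m₁+m₂ = M = -2: (-5/2,1/2), (-3/2,-1/2), (-1/2,-3/2)
  (m₁,m₂)=(-1/2,-3/2): CG² = 1/2, CG = +√(1/2)
  (m₁,m₂)=(-3/2,-1/2): CG² = 1/12, CG = −√(1/12)   ← matches the target
  (m₁,m₂)=(-5/2,1/2): CG² = 5/12, CG = −√(5/12)
Pairs with CG² = 1/12: (-3/2,-1/2): −√(1/12)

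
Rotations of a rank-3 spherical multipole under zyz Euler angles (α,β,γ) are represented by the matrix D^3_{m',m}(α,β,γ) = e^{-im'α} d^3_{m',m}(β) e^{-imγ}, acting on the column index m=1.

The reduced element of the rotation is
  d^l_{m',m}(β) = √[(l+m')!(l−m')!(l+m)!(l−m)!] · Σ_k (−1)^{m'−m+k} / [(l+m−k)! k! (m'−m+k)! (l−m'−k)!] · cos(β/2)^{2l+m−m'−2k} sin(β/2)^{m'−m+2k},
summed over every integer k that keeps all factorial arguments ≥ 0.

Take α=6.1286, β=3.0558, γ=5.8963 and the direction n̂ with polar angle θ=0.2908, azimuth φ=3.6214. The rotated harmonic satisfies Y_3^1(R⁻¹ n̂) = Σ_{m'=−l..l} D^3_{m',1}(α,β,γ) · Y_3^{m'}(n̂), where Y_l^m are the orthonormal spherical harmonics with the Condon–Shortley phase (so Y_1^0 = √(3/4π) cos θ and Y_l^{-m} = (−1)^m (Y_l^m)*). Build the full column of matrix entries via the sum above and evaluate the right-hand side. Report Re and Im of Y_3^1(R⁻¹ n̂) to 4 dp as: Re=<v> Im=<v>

Need the full column D^3_{m',1} for m'=−3..3 at α=6.1286, β=3.0558, γ=5.8963.
cos(β/2)=0.042883, sin(β/2)=0.999080
d^3_{-3,1}: single k=4 term ⇒ +0.007096;  D = +0.007075-0.000545i
d^3_{-2,1}: k∈[3..4] ⇒ +0.000497 -0.134986 = -0.134489;  D = -0.134083-0.010441i
d^3_{-1,1}: k∈[2..4] ⇒ +0.000020 -0.014658 +0.994493 = +0.979856;  D = +0.953536+0.225579i
d^3_{0,1}: k∈[1..3] ⇒ +0.000001 -0.000817 +0.147870 = +0.147053;  D = +0.136184+0.055484i
d^3_{1,1}: k∈[0..2] ⇒ +0.000000 -0.000027 +0.010993 = +0.010966;  D = +0.009398+0.005652i
d^3_{2,1}: k∈[0..1] ⇒ -0.000000 +0.000497 = +0.000497;  D = +0.000381+0.000319i
d^3_{3,1}: single k=0 term ⇒ +0.000013;  D = +0.000009+0.000010i
Y_3^{m'}(θ=0.2908,φ=3.6214) and Σ D·Y over m':
  (+0.0071-0.0005i)·(-0.0013+0.0097i)  (-0.1341-0.0104i)·(+0.0462-0.0659i)  (+0.9535+0.2256i)·(-0.2950+0.1535i)  (+0.1362+0.0555i)·(+0.5681+0.0000i)  (+0.0094+0.0057i)·(+0.2950+0.1535i)  (+0.0004+0.0003i)·(+0.0462+0.0659i)  (+0.0000+0.0000i)·(+0.0013+0.0097i)
Y_3^1(R⁻¹ n̂) = -0.243552+0.122926i

Re=-0.2436 Im=0.1229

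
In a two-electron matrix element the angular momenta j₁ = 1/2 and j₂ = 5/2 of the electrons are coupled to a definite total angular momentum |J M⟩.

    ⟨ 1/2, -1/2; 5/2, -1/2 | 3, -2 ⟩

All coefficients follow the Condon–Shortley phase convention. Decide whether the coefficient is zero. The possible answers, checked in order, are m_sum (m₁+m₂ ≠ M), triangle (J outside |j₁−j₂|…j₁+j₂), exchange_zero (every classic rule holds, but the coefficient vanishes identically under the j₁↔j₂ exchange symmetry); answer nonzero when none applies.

m_sum

m-sum: m₁+m₂ = -1/2+(-1/2) = -1, M = -2  ✗ ⇒ coefficient is 0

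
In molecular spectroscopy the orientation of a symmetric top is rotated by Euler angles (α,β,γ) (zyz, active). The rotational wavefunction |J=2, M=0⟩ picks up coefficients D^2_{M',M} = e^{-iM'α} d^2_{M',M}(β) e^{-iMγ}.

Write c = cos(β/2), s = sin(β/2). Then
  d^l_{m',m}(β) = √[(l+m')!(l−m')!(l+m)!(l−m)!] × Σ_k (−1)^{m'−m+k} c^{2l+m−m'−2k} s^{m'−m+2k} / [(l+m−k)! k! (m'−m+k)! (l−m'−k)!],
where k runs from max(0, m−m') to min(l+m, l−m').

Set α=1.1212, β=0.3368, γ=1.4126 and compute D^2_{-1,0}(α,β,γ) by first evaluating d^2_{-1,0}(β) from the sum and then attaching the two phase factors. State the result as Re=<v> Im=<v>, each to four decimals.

First d^2_{-1,0}(β=0.3368), then the phase factors e^{-i(-1)α} and e^{-i(0)γ}:
With c≡cos(β/2)=0.985854 and s≡sin(β/2)=0.167605, N=[1·6·2·2]^{1/2}=4.898979
The bounds max(0,m−m')=1 and min(l+m,l−m')=2 give 2 terms
  k=1: (−1)^0·4.8990/(2)·0.9859^3·0.1676^1 = +0.393370
  k=2: (−1)^1·4.8990/(2)·0.9859^1·0.1676^3 = -0.011370
d^2_{-1,0}(0.3368) = +0.393370 -0.011370 = +0.382000
Attach z-rotation phases: D = e^{-i(-1)(1.1212)}·(+0.382000)·e^{-i(0)(1.4126)} = +0.166018+0.344038i

Re=0.1660 Im=0.3440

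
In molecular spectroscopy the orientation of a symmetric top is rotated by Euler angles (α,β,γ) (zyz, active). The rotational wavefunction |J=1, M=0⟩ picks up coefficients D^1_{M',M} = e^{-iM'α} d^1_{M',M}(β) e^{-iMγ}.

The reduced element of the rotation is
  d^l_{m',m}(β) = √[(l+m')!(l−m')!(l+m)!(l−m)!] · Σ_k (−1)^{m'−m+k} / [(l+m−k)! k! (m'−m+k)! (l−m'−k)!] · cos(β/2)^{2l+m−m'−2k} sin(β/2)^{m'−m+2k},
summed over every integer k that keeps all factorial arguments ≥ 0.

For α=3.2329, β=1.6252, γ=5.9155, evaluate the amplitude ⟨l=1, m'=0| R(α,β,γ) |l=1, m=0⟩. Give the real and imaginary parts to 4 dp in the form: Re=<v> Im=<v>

Re=-0.0544 Im=0.0000

Split into d^1_{0,0}(β=1.6252) × two z-phases.
With c≡cos(β/2)=0.687613 and s≡sin(β/2)=0.726077, N=[1·1·1·1]^{1/2}=1.000000
k∈{0,1} keeps every argument non-negative
  k=0: (−1)^0·1.0000/(1)·0.6876^2·0.7261^0 = +0.472812
  k=1: (−1)^1·1.0000/(1)·0.6876^0·0.7261^2 = -0.527188
d^1_{0,0}(1.6252) = +0.472812 -0.527188 = -0.054377
D = (+1.000000+0.000000i)·(-0.054377)·(+1.000000+0.000000i) = -0.054377+0.000000i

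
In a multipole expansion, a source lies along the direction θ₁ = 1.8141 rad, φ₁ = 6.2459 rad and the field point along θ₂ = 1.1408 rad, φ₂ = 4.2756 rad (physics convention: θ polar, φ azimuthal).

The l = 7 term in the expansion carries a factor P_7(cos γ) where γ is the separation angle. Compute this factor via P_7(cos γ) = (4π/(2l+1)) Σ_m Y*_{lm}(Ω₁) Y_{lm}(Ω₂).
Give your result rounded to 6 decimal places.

-0.094741

Addition theorem: P_7(cos γ) = (4π/15) Σ_m Y*_{lm}(Ω₁) Y_{lm}(Ω₂), m = −7…7:
  term(m=-7) = 0.03517 + 0.09785j   from Y*(Ω₁)=0.39188 - 0.10467j, Y(Ω₂)=0.02153 + 0.25545j
  term(m=-6) = -0.12187 + 0.11230j   from Y*(Ω₁)=-0.36734 + 0.08358j, Y(Ω₂)=0.38157 - 0.21891j
  term(m=-5) = 0.02025 + 0.00920j   from Y*(Ω₁)=-0.07623 + 0.01438j, Y(Ω₂)=-0.23445 - 0.16497j
  term(m=-4) = 0.00148 - 0.05448j   from Y*(Ω₁)=0.34834 - 0.05234j, Y(Ω₂)=0.02715 - 0.15232j
  term(m=-3) = 0.01133 - 0.00443j   from Y*(Ω₁)=-0.03506 + 0.00394j, Y(Ω₂)=-0.33326 + 0.08881j
  term(m=-2) = 0.00246 + 0.00253j   from Y*(Ω₁)=-0.32211 + 0.02406j, Y(Ω₂)=-0.00702 - 0.00838j
  term(m=-1) = -0.01010 + 0.02392j   from Y*(Ω₁)=0.07754 - 0.00289j, Y(Ω₂)=-0.14154 + 0.30318j
  term(m=+0) = 0.00945 + 0.00000j   from Y*(Ω₁)=0.31204 + 0.00000j, Y(Ω₂)=0.03028 + 0.00000j
  term(m=+1) = -0.01010 - 0.02392j   from Y*(Ω₁)=-0.07754 - 0.00289j, Y(Ω₂)=0.14154 + 0.30318j
  term(m=+2) = 0.00246 - 0.00253j   from Y*(Ω₁)=-0.32211 - 0.02406j, Y(Ω₂)=-0.00702 + 0.00838j
  term(m=+3) = 0.01133 + 0.00443j   from Y*(Ω₁)=0.03506 + 0.00394j, Y(Ω₂)=0.33326 + 0.08881j
  term(m=+4) = 0.00148 + 0.05448j   from Y*(Ω₁)=0.34834 + 0.05234j, Y(Ω₂)=0.02715 + 0.15232j
  term(m=+5) = 0.02025 - 0.00920j   from Y*(Ω₁)=0.07623 + 0.01438j, Y(Ω₂)=0.23445 - 0.16497j
  term(m=+6) = -0.12187 - 0.11230j   from Y*(Ω₁)=-0.36734 - 0.08358j, Y(Ω₂)=0.38157 + 0.21891j
  term(m=+7) = 0.03517 - 0.09785j   from Y*(Ω₁)=-0.39188 - 0.10467j, Y(Ω₂)=-0.02153 + 0.25545j
Σ over m = -0.11309 + 0.00000j; ×(4π/15) → -0.09474 + 0.00000j. Real part: -0.094741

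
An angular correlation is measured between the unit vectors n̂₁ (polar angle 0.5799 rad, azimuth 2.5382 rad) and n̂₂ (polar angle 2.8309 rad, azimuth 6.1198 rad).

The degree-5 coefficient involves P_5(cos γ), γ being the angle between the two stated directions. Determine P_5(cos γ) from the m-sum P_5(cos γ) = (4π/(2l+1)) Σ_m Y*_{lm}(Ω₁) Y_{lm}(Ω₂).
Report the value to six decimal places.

Addition theorem: P_5(cos γ) = (4π/11) Σ_m Y*_{lm}(Ω₁) Y_{lm}(Ω₂), m = −5…5:
  term(m=-5) = (0.000017, 0.000023)   from Y*(Ω₁)=(0.022747, 0.002850), Y(Ω₂)=(0.000848, 0.000904)
  term(m=-4) = (0.000254, 0.001327)   from Y*(Ω₁)=(-0.082618, -0.073643), Y(Ω₂)=(-0.009692, -0.007422)
  term(m=-3) = (-0.005295, 0.020669)   from Y*(Ω₁)=(0.071489, 0.292915), Y(Ω₂)=(0.062432, 0.033313)
  term(m=-2) = (-0.077317, 0.093530)   from Y*(Ω₁)=(0.166588, -0.437251), Y(Ω₂)=(-0.245620, -0.083246)
  term(m=-1) = (-0.128629, 0.060557)   from Y*(Ω₁)=(-0.214782, 0.148013), Y(Ω₂)=(0.537787, 0.088657)
  term(m=+0) = (0.113235, 0.000000)   from Y*(Ω₁)=(-0.306635, -0.000000), Y(Ω₂)=(-0.369281, 0.000000)
  term(m=+1) = (-0.128629, -0.060557)   from Y*(Ω₁)=(0.214782, 0.148013), Y(Ω₂)=(-0.537787, 0.088657)
  term(m=+2) = (-0.077317, -0.093530)   from Y*(Ω₁)=(0.166588, 0.437251), Y(Ω₂)=(-0.245620, 0.083246)
  term(m=+3) = (-0.005295, -0.020669)   from Y*(Ω₁)=(-0.071489, 0.292915), Y(Ω₂)=(-0.062432, 0.033313)
  term(m=+4) = (0.000254, -0.001327)   from Y*(Ω₁)=(-0.082618, 0.073643), Y(Ω₂)=(-0.009692, 0.007422)
  term(m=+5) = (0.000017, -0.000023)   from Y*(Ω₁)=(-0.022747, 0.002850), Y(Ω₂)=(-0.000848, 0.000904)
Total Σ_m = (-0.308705, -0.000000). Multiply by 1.142397: (-0.352664, -0.000000). P_5(cos γ) = -0.352664

-0.352664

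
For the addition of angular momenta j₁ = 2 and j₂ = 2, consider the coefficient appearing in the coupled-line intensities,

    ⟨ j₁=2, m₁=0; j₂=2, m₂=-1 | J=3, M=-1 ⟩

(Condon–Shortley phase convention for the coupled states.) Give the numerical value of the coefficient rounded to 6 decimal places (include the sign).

+0.447214

triangle: 1!×3!×3!/8! = 36/40320
(j±m)!: 2!×2!×1!×3!×2!×4! = 1152
prefactor² = (2J+1)×Δ×N² = 36/5
  k=0: +1/(0!×1!×2!×1!×1!×2!) = 1/4
  k=1: −1/(1!×0!×1!×0!×2!×3!) = -1/12
Σ = 1/6  ⇒  CG² = 36/5×(1/6)² = 1/5
CG = +√(1/5) = +0.447214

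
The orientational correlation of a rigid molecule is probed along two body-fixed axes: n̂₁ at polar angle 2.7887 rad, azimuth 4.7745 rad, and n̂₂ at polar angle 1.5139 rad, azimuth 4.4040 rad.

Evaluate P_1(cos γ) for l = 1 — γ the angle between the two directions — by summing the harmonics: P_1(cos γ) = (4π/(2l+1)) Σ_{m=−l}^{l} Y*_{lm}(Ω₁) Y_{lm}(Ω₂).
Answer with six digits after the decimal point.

Summing Y*_{l m}(θ₁,φ₁)·Y_{l m}(θ₂,φ₂) over m ∈ [−1, 1]; prefactor 4π/(2·1+1) = 4.188790:
  m=-1: (+0.007412-0.119177i) × (-0.104696+0.328662i) = +0.038393+0.014913i  (running Σ = +0.038393+0.014913i)
  m=0: (-0.458493-0.000000i) × (+0.027785+0.000000i) = -0.012739-0.000000i  (running Σ = +0.025654+0.014913i)
  m=1: (-0.007412-0.119177i) × (+0.104696+0.328662i) = +0.038393-0.014913i  (running Σ = +0.064047+0.000000i)
Accumulated sum +0.064047+0.000000i; after 4π/(2l+1) scaling, +0.268280+0.000000i ⇒ P_1 = 0.268280

0.268280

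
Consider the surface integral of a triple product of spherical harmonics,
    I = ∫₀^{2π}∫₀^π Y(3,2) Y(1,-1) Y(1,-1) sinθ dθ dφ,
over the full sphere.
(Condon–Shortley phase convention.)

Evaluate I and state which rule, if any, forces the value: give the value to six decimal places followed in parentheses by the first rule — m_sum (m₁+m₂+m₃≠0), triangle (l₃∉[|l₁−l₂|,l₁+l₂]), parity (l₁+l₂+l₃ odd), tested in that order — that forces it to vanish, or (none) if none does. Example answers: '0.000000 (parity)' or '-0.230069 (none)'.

0.000000 (triangle)

triangle: need 2≤l₃≤4, have 1; I=0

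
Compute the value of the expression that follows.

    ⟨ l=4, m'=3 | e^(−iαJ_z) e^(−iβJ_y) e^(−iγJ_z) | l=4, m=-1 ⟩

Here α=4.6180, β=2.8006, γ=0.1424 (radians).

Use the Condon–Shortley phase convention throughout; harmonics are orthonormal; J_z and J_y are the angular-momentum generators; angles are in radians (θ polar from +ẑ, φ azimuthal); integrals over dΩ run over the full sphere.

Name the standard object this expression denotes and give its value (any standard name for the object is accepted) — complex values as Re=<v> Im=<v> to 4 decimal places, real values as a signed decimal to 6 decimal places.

Wigner D-matrix element, Re=-0.0821 Im=0.1812

This is a Wigner D-matrix element — the rotation-matrix element ⟨l m'| R(α,β,γ) |l m⟩ in the angular-momentum basis.
Split into d^4_{3,-1}(β=2.8006) × two z-phases.
With c≡cos(β/2)=0.169672 and s≡sin(β/2)=0.985501, N=[5040·1·6·120]^{1/2}=1904.940944
k: max(0,(-1)−(3))=0 … min(4+(-1),4−(3))=1
  k=0: (−1)^4·1904.9409/(144)·0.1697^4·0.9855^4 = +0.010341
  k=1: (−1)^5·1904.9409/(240)·0.1697^2·0.9855^6 = -0.209329
d^4_{3,-1}(2.8006) = +0.010341 -0.209329 = -0.198988
Attach z-rotation phases: D = e^{-i(3)(4.6180)}·(-0.198988)·e^{-i(-1)(0.1424)} = -0.082150+0.181239i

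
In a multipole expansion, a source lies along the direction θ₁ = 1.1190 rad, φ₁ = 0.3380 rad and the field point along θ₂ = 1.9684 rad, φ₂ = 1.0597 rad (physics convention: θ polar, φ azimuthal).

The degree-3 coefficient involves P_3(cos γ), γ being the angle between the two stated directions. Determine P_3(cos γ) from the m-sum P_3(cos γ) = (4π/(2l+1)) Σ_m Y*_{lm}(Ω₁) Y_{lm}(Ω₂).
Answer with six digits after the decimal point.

Summing Y*_{l m}(θ₁,φ₁)·Y_{l m}(θ₂,φ₂) over m ∈ [−3, 3]; prefactor 4π/(2·3+1) = 1.795196:
  m=-3: Y*=+0.160557+0.257925i  Y=-0.326772+0.012262i  product -0.055628-0.082314i
  m=-2: Y*=+0.281716+0.225955i  Y=+0.175427+0.287027i  product -0.015435+0.120499i
  m=-1: Y*=-0.012887-0.004529i  Y=-0.036487+0.065062i  product +0.000765-0.000673i
  m=+0: Y*=-0.333498-0.000000i  Y=+0.325169+0.000000i  product -0.108443-0.000000i
  m=+1: Y*=+0.012887-0.004529i  Y=+0.036487+0.065062i  product +0.000765+0.000673i
  m=+2: Y*=+0.281716-0.225955i  Y=+0.175427-0.287027i  product -0.015435-0.120499i
  m=+3: Y*=-0.160557+0.257925i  Y=+0.326772+0.012262i  product -0.055628+0.082314i
Total Σ_m = -0.249040+0.000000i. Multiply by 1.795196: -0.447075+0.000000i. P_3(cos γ) = -0.447075

-0.447075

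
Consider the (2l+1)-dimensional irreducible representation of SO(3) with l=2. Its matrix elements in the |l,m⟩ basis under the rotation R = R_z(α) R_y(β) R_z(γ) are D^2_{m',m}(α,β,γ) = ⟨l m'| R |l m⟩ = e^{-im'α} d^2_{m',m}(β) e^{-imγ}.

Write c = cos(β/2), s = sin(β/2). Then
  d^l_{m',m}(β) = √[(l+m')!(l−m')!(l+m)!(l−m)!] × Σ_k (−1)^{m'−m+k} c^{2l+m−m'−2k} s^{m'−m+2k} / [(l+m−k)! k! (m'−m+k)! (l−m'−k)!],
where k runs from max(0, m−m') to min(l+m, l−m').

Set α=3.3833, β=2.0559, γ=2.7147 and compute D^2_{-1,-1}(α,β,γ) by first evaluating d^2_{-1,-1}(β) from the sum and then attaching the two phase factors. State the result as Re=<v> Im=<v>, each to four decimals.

Split into d^2_{-1,-1}(β=2.0559) × two z-phases.
c=cos(2.055900/2)=0.516575, s=sin(2.055900/2)=0.856242; N=√[1·6·1·6]=6.000000
The bounds max(0,m−m')=0 and min(l+m,l−m')=1 give 2 terms
  k=0: (−1)^0·6.0000/(6)·0.5166^4·0.8562^0 = +0.071209
  k=1: (−1)^1·6.0000/(2)·0.5166^2·0.8562^2 = -0.586923
d^2_{-1,-1}(2.0559) = +0.071209 -0.586923 = -0.515714
D = (-0.970931-0.239361i)·(-0.515714)·(-0.910257+0.414044i) = -0.506897+0.094958i

Re=-0.5069 Im=0.0950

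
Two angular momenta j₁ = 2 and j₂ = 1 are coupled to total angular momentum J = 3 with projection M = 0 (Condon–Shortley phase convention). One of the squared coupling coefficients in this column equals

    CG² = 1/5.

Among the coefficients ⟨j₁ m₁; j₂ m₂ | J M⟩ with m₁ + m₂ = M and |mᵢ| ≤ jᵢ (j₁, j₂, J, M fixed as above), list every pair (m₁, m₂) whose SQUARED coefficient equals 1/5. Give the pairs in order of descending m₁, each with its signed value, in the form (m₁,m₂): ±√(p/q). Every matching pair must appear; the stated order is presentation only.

Admissible pairs with m₁+m₂ = M = 0: (-1,1), (0,0), (1,-1)
  (m₁,m₂)=(1,-1): CG² = 1/5, CG = +√(1/5)   ← matches the target
  (m₁,m₂)=(0,0): CG² = 3/5, CG = +√(3/5)
  (m₁,m₂)=(-1,1): CG² = 1/5, CG = +√(1/5)   ← matches the target
Pairs with CG² = 1/5: (1,-1): +√(1/5); (-1,1): +√(1/5)

(1,-1): +√(1/5); (-1,1): +√(1/5)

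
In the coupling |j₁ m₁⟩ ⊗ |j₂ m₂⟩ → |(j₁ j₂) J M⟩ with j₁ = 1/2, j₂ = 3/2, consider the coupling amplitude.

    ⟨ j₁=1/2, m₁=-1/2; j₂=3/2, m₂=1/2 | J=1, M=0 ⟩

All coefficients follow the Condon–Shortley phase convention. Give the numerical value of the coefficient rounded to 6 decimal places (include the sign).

j₁+j₂−J=1  J+j₁−j₂=0  J−j₁+j₂=2  j₁+j₂+J+1=4
(j₁±m₁, j₂±m₂, J±M) = (0,1,2,1,1,1)
P² = 1/2
sum k=1..1:
  [1] −1/1 = -1
S = -1
C² = P²·S² = 1/2 ; C = -0.707107

−√(1/2) = -0.707107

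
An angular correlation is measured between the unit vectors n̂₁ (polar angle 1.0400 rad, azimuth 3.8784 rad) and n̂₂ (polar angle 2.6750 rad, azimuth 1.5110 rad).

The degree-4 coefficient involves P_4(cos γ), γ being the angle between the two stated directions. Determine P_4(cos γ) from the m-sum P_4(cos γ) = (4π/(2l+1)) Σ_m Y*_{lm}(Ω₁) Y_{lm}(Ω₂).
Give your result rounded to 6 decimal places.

Addition theorem: P_4(cos γ) = (4π/9) Σ_m Y*_{lm}(Ω₁) Y_{lm}(Ω₂), m = −4…4:
  m=-4: (-0.240178+0.047279i) × (+0.017606+0.004293i) = -0.004432-0.000199i  (running Σ = -0.004432-0.000199i)
  m=-3: (+0.242583-0.326069i) × (+0.018157-0.100129i) = -0.028244-0.030210i  (running Σ = -0.032676-0.030409i)
  m=-2: (+0.019163+0.196568i) × (-0.308060-0.037018i) = +0.001373-0.061264i  (running Σ = -0.031303-0.091673i)
  m=-1: (+0.184502+0.167390i) × (-0.029345+0.490157i) = -0.087461+0.085523i  (running Σ = -0.118764-0.006150i)
  m=0: (-0.252760-0.000000i) × (+0.141626+0.000000i) = -0.035797-0.000000i  (running Σ = -0.154561-0.006150i)
  m=1: (-0.184502+0.167390i) × (+0.029345+0.490157i) = -0.087461-0.085523i  (running Σ = -0.242022-0.091673i)
  m=2: (+0.019163-0.196568i) × (-0.308060+0.037018i) = +0.001373+0.061264i  (running Σ = -0.240649-0.030409i)
  m=3: (-0.242583-0.326069i) × (-0.018157-0.100129i) = -0.028244+0.030210i  (running Σ = -0.268894-0.000199i)
  m=4: (-0.240178-0.047279i) × (+0.017606-0.004293i) = -0.004432+0.000199i  (running Σ = -0.273325-0.000000i)
Total Σ_m = -0.273325-0.000000i. Multiply by 1.396263: -0.381634-0.000000i. P_4(cos γ) = -0.381634

-0.381634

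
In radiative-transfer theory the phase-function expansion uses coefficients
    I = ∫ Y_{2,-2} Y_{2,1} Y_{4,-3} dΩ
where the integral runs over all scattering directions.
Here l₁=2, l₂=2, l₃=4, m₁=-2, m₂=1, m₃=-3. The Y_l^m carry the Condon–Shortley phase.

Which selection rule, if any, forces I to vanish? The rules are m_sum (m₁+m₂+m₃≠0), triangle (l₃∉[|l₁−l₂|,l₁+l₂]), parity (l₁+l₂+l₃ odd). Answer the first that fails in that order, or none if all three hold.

m_sum

m₁+m₂+m₃ = -2 + 1 − 3 = -4  ✗
triangle: |2−2|=0 ≤ l₃=4 ≤ 2+2=4
parity: l₁+l₂+l₃ = 8 is even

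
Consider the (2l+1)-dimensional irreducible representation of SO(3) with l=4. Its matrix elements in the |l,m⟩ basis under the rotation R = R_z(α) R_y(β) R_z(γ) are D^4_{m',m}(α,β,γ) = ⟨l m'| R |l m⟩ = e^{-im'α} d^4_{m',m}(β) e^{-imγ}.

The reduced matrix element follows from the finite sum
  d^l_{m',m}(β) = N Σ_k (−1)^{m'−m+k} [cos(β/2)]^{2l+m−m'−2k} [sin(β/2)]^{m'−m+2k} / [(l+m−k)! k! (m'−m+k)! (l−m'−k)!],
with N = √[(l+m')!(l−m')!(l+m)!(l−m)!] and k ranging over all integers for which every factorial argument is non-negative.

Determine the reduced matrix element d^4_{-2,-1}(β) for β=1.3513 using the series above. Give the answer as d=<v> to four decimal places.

d=-0.3909

d^4_{-2,-1}(β=1.3513) via the finite sum:
c=cos(1.351300/2)=0.780301, s=sin(1.351300/2)=0.625405; N=√[2·720·6·120]=1018.233765
k∈{1,2,3} keeps every argument non-negative
  k=1: (−1)^0·1018.2338/(240)·0.7803^7·0.6254^1 = +0.467338
  k=2: (−1)^1·1018.2338/(48)·0.7803^5·0.6254^3 = -1.501064
  k=3: (−1)^2·1018.2338/(72)·0.7803^3·0.6254^5 = +0.642845
d^4_{-2,-1}(1.3513) = +0.467338 -1.501064 +0.642845 = -0.390881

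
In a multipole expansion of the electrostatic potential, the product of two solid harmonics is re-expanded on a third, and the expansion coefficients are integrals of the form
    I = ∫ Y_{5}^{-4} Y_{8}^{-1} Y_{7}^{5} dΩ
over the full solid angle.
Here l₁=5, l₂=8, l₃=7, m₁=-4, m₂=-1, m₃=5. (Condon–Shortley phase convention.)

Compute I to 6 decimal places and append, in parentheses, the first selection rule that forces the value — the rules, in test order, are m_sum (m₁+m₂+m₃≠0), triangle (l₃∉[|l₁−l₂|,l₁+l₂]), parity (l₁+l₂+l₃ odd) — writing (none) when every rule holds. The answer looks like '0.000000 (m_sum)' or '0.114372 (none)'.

Rules hold: Σm=0, L=20 even, 3≤7≤13.
N = 11·17·15 = 2805
Δ = 6!·4!·10!/21! = 1/814773960
Racah Σ t=1..5: t=1:−1/87091200 t=2:+1/4976640 t=3:−1/2073600 t=4:+1/4976640 t=5:−1/87091200 = -1/9676800
⇒ 3j(5 8 7; 0 0 0)² = 360/46189, sgn +1
Racah Σ t=5..6: t=5:−1/232243200 t=6:+1/1567641600 = -23/6270566400
⇒ 3j(5 8 7; -4 -1 5)² = 529/50388, sgn -1
4πI² = N·(3j₀)²·(3jₘ)² = 238050/1037153
I = -1·√(0.229523/4π) = -0.13514742
No selection rule forces the value: the integral is nonzero (none).

-0.135147 (none)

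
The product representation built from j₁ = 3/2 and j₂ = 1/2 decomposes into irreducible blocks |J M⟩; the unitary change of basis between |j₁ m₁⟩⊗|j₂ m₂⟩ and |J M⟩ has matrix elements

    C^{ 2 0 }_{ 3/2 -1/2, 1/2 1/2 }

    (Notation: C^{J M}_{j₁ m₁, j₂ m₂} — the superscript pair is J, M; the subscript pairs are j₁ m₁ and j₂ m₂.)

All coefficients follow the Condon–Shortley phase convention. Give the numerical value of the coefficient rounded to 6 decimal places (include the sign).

j₁+j₂−J=0  J+j₁−j₂=3  J−j₁+j₂=1  j₁+j₂+J+1=5
(j₁±m₁, j₂±m₂, J±M) = (1,2,1,0,2,2)
P² = 2
sum k=0..0:
  [0] +1/2 = 1/2
S = 1/2
C² = P²·S² = 1/2 ; C = +0.707107

+√(1/2) ≈ +0.707107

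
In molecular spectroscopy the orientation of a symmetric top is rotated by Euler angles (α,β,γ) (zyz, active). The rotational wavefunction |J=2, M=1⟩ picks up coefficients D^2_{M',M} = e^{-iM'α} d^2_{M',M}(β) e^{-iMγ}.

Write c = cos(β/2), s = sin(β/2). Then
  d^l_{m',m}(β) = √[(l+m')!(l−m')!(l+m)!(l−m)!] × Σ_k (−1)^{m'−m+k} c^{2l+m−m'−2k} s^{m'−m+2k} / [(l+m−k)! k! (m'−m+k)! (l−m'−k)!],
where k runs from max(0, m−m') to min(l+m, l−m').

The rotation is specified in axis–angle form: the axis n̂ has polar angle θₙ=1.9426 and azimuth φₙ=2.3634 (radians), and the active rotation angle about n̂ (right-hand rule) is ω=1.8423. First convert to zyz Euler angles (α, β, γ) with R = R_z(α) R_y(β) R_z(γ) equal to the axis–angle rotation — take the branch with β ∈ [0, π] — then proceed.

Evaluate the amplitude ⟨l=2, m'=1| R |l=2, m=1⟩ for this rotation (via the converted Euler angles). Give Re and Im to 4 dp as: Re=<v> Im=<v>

Axis–angle → zyz. n̂ = (sinθₙcosφₙ, sinθₙsinφₙ, cosθₙ) = (-0.663523, +0.654029, -0.363296), ω = 1.8423.
R = I cosω + sinω [n̂]ₓ + (1−cosω) n̂n̂ᵀ gives
  R = [+0.290151, -0.200355, +0.935773; -0.900332, +0.274288, +0.337889; -0.324369, -0.940544, -0.100800]
β = atan2(√(R₁₃²+R₂₃²), R₃₃) = 1.671768; α = atan2(R₂₃, R₁₃) mod 2π = 0.346512; γ = atan2(R₃₂, −R₃₁) mod 2π = 5.044490
Split into d^2_{1,1}(β=1.6718) × two z-phases.
c=cos(1.671768/2)=0.670522, s=sin(1.671768/2)=0.741890; N=√[6·1·6·1]=6.000000
Admissible k: 0..1 (factorial args all ≥0)
  k=0: (−1)^0·6.0000/(6)·0.6705^4·0.7419^0 = +0.202140
  k=1: (−1)^1·6.0000/(2)·0.6705^2·0.7419^2 = -0.742379
d^2_{1,1}(1.6718) = +0.202140 -0.742379 = -0.540239
Phases: e^{-i·(1)·0.3465}=+0.940563-0.339619i, e^{-i·(1)·5.0445}=+0.326030+0.945360i ⇒ D=-0.339116-0.420546i

Re=-0.3391 Im=-0.4205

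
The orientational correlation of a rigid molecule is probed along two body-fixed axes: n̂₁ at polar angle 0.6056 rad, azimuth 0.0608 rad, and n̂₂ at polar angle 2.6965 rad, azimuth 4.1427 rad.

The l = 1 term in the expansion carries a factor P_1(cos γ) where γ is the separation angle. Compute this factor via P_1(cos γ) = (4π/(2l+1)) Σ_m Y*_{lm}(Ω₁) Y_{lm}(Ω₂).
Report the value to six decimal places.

-0.886547

Expand P_1 via completeness: Σ_{m} conj(Y_{1,m}) at Ω₁ times Y_{1,m} at Ω₂ —
  m=-1: Y*=0.19631 + 0.01195j  Y=-0.08023 + 0.12526j  product -0.01725 + 0.02363j
  m=+0: Y*=0.40171 + 0.00000j  Y=-0.44100 + 0.00000j  product -0.17715 + 0.00000j
  m=+1: Y*=-0.19631 + 0.01195j  Y=0.08023 + 0.12526j  product -0.01725 - 0.02363j
Accumulated sum -0.21165 + 0.00000j; after 4π/(2l+1) scaling, -0.88655 + 0.00000j ⇒ P_1 = -0.886547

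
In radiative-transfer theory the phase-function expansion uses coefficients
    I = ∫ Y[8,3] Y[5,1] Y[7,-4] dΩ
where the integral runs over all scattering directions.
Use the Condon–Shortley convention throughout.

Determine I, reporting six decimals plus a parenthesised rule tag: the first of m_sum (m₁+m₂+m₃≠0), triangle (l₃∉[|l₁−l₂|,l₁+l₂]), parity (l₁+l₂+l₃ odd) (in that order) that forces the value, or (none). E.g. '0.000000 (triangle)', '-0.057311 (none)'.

0.095870 (none)

m-sum 0 ✓  L=20 even ✓  3≤7≤13 ✓
Π(2lᵢ+1) = 17×11×15 = 2805
triangle coeff Δ(8,5,7) = 1/814773960
Σ_t [1,5]: t=1:−1/87091200 t=2:+1/4976640 t=3:−1/2073600 t=4:+1/4976640 t=5:−1/87091200 = -1/9676800
(3j)²=360/46189 [(8 5 7; 0 0 0)], sign=+1
Σ_t [2,5]: t=2:+1/34836480 t=3:−1/17418240 t=4:+1/69672960 t=5:−1/2612736000 = -11/746496000
(3j)²=1331/251940 [(8 5 7; 3 1 -4)], sign=+1
⇒ 4πI² = 119790/1037153
I = (+1)√(119790/1037153/(4π)) = 0.09587027
No selection rule forces the value: the integral is nonzero (none).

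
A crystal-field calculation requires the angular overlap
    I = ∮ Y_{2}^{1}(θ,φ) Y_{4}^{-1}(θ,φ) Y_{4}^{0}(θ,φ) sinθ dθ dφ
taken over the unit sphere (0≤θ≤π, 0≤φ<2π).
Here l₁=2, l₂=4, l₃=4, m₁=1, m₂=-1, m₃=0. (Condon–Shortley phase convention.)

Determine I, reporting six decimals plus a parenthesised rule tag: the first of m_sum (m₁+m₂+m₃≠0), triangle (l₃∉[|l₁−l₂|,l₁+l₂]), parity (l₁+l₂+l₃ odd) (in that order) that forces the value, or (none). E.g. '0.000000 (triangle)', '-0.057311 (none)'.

-0.044869 (none)

Rules hold: Σm=0, L=10 even, 2≤4≤6.
N = 5·9·9 = 405
Δ = 2!·2!·6!/11! = 1/13860
Racah Σ t=0..2: t=0:+1/192 t=1:−1/36 t=2:+1/192 = -5/288
⇒ 3j(2 4 4; 0 0 0)² = 20/693, sgn -1
Racah Σ t=0..1: t=0:+1/72 t=1:−1/96 = 1/288
⇒ 3j(2 4 4; 1 -1 0)² = 1/462, sgn +1
4πI² = N·(3j₀)²·(3jₘ)² = 150/5929
I = -1·√(0.0252994/4π) = -0.04486937
No selection rule forces the value: the integral is nonzero (none).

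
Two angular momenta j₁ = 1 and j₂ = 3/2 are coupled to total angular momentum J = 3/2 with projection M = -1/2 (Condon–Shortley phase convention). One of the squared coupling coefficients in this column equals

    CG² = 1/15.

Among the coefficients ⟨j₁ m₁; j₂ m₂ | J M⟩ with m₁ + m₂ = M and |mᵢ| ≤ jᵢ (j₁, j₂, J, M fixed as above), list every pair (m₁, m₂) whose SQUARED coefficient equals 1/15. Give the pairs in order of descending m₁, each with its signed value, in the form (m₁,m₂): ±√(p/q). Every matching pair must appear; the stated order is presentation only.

Admissible pairs with m₁+m₂ = M = -1/2: (-1,1/2), (0,-1/2), (1,-3/2)
  (m₁,m₂)=(1,-3/2): CG² = 2/5, CG = +√(2/5)
  (m₁,m₂)=(0,-1/2): CG² = 1/15, CG = +√(1/15)   ← matches the target
  (m₁,m₂)=(-1,1/2): CG² = 8/15, CG = −√(8/15)
Pairs with CG² = 1/15: (0,-1/2): +√(1/15)

(0,-1/2): +√(1/15)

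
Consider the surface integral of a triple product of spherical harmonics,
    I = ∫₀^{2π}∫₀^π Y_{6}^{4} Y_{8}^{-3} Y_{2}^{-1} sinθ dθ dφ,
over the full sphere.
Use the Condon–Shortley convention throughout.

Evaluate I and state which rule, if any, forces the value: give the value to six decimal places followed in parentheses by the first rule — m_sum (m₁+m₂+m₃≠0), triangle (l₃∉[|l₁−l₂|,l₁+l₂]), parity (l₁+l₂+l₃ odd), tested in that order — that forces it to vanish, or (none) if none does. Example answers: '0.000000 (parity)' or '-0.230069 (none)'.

Rules hold: Σm=0, L=16 even, 2≤2≤14.
N = 13·17·5 = 1105
Δ = 12!·0!·4!/17! = 1/30940
Racah Σ t=6..6: t=6:+1/2073600 = 1/2073600
⇒ 3j(6 8 2; 0 0 0)² = 28/1105, sgn +1
Racah Σ t=2..2: t=2:+1/43545600 = 1/43545600
⇒ 3j(6 8 2; 4 -3 -1)² = 11/3094, sgn -1
4πI² = N·(3j₀)²·(3jₘ)² = 22/221
I = -1·√(0.0995475/4π) = -0.08900415
No selection rule forces the value: the integral is nonzero (none).

-0.089004 (none)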